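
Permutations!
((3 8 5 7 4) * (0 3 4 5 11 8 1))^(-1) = (0 1 3)(5 7)(8 11) = [1, 3, 2, 0, 4, 7, 6, 5, 11, 9, 10, 8]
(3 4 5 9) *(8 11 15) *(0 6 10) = (0 6 10)(3 4 5 9)(8 11 15) = [6, 1, 2, 4, 5, 9, 10, 7, 11, 3, 0, 15, 12, 13, 14, 8]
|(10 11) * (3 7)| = 2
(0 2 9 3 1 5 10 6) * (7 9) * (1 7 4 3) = [2, 5, 4, 7, 3, 10, 0, 9, 8, 1, 6] = (0 2 4 3 7 9 1 5 10 6)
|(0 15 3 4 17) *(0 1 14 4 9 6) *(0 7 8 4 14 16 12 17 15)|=|(1 16 12 17)(3 9 6 7 8 4 15)|=28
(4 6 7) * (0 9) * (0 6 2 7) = (0 9 6)(2 7 4) = [9, 1, 7, 3, 2, 5, 0, 4, 8, 6]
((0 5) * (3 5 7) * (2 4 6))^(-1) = (0 5 3 7)(2 6 4) = [5, 1, 6, 7, 2, 3, 4, 0]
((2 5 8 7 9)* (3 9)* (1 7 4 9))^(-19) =(1 3 7)(2 5 8 4 9) =[0, 3, 5, 7, 9, 8, 6, 1, 4, 2]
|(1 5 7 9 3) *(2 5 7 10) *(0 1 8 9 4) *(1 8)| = |(0 8 9 3 1 7 4)(2 5 10)| = 21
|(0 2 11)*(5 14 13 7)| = 12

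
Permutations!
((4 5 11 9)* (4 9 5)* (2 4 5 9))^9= (2 9 11 5 4)= [0, 1, 9, 3, 2, 4, 6, 7, 8, 11, 10, 5]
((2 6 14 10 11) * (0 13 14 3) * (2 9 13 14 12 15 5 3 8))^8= (0 5 12 9 10)(2 8 6)(3 15 13 11 14)= [5, 1, 8, 15, 4, 12, 2, 7, 6, 10, 0, 14, 9, 11, 3, 13]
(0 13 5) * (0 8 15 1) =[13, 0, 2, 3, 4, 8, 6, 7, 15, 9, 10, 11, 12, 5, 14, 1] =(0 13 5 8 15 1)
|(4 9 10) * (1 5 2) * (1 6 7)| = |(1 5 2 6 7)(4 9 10)| = 15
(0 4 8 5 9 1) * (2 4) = (0 2 4 8 5 9 1) = [2, 0, 4, 3, 8, 9, 6, 7, 5, 1]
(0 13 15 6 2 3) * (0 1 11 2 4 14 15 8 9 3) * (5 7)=[13, 11, 0, 1, 14, 7, 4, 5, 9, 3, 10, 2, 12, 8, 15, 6]=(0 13 8 9 3 1 11 2)(4 14 15 6)(5 7)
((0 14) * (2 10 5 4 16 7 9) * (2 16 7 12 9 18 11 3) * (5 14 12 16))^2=(0 9 4 18 3 10)(2 14 12 5 7 11)=[9, 1, 14, 10, 18, 7, 6, 11, 8, 4, 0, 2, 5, 13, 12, 15, 16, 17, 3]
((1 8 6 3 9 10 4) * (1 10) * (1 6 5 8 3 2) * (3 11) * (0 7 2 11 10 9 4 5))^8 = (0 7 2 1 10 5 8)(3 6 4 11 9) = [7, 10, 1, 6, 11, 8, 4, 2, 0, 3, 5, 9]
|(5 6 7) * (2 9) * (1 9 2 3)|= |(1 9 3)(5 6 7)|= 3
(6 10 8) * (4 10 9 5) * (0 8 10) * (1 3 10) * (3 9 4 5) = [8, 9, 2, 10, 0, 5, 4, 7, 6, 3, 1] = (0 8 6 4)(1 9 3 10)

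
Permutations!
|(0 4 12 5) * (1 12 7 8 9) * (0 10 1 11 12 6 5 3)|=|(0 4 7 8 9 11 12 3)(1 6 5 10)|=8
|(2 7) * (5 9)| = 2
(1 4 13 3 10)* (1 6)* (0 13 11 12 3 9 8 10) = (0 13 9 8 10 6 1 4 11 12 3) = [13, 4, 2, 0, 11, 5, 1, 7, 10, 8, 6, 12, 3, 9]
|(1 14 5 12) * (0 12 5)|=4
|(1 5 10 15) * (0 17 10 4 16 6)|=|(0 17 10 15 1 5 4 16 6)|=9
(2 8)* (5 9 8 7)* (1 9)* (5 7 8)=[0, 9, 8, 3, 4, 1, 6, 7, 2, 5]=(1 9 5)(2 8)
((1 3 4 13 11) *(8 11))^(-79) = [0, 11, 2, 1, 3, 5, 6, 7, 13, 9, 10, 8, 12, 4] = (1 11 8 13 4 3)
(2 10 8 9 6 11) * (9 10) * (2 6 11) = (2 9 11 6)(8 10) = [0, 1, 9, 3, 4, 5, 2, 7, 10, 11, 8, 6]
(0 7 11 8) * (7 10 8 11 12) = (0 10 8)(7 12) = [10, 1, 2, 3, 4, 5, 6, 12, 0, 9, 8, 11, 7]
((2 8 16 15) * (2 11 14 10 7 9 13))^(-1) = (2 13 9 7 10 14 11 15 16 8) = [0, 1, 13, 3, 4, 5, 6, 10, 2, 7, 14, 15, 12, 9, 11, 16, 8]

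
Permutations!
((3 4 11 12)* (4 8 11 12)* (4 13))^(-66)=(13)=[0, 1, 2, 3, 4, 5, 6, 7, 8, 9, 10, 11, 12, 13]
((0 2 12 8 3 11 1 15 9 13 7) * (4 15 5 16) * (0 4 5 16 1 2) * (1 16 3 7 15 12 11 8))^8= [0, 8, 2, 7, 1, 5, 6, 12, 4, 15, 10, 11, 3, 9, 14, 13, 16]= (16)(1 8 4)(3 7 12)(9 15 13)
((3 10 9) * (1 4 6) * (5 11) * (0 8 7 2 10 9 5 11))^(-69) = [2, 1, 0, 9, 4, 7, 6, 5, 10, 3, 8, 11] = (11)(0 2)(3 9)(5 7)(8 10)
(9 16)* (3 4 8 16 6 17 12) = (3 4 8 16 9 6 17 12) = [0, 1, 2, 4, 8, 5, 17, 7, 16, 6, 10, 11, 3, 13, 14, 15, 9, 12]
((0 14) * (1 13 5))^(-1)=(0 14)(1 5 13)=[14, 5, 2, 3, 4, 13, 6, 7, 8, 9, 10, 11, 12, 1, 0]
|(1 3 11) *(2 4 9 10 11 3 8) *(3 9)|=8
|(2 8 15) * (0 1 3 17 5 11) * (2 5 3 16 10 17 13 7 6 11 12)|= 10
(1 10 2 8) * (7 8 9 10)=(1 7 8)(2 9 10)=[0, 7, 9, 3, 4, 5, 6, 8, 1, 10, 2]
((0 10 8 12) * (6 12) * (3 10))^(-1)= [12, 1, 2, 0, 4, 5, 8, 7, 10, 9, 3, 11, 6]= (0 12 6 8 10 3)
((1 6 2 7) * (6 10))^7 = (1 6 7 10 2) = [0, 6, 1, 3, 4, 5, 7, 10, 8, 9, 2]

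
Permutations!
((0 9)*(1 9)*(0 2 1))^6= (9)= [0, 1, 2, 3, 4, 5, 6, 7, 8, 9]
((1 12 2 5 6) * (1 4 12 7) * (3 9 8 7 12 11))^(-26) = (1 3 5 7 11 2 8 4 12 9 6) = [0, 3, 8, 5, 12, 7, 1, 11, 4, 6, 10, 2, 9]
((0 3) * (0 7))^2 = (0 7 3) = [7, 1, 2, 0, 4, 5, 6, 3]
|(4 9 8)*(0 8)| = 4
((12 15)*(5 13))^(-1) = (5 13)(12 15) = [0, 1, 2, 3, 4, 13, 6, 7, 8, 9, 10, 11, 15, 5, 14, 12]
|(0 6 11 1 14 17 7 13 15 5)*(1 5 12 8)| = 8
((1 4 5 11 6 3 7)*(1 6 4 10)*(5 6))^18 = (11) = [0, 1, 2, 3, 4, 5, 6, 7, 8, 9, 10, 11]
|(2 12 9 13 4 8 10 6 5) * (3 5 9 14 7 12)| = 6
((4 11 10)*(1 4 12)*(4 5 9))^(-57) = (1 12 10 11 4 9 5) = [0, 12, 2, 3, 9, 1, 6, 7, 8, 5, 11, 4, 10]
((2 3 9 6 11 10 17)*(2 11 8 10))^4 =(2 8)(3 10)(6 11)(9 17) =[0, 1, 8, 10, 4, 5, 11, 7, 2, 17, 3, 6, 12, 13, 14, 15, 16, 9]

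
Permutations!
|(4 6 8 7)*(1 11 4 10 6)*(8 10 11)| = 10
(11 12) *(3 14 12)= (3 14 12 11)= [0, 1, 2, 14, 4, 5, 6, 7, 8, 9, 10, 3, 11, 13, 12]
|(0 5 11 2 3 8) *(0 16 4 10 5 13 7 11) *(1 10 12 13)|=|(0 1 10 5)(2 3 8 16 4 12 13 7 11)|=36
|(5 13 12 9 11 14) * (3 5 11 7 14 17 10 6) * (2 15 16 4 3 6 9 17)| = |(2 15 16 4 3 5 13 12 17 10 9 7 14 11)| = 14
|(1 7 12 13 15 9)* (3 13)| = |(1 7 12 3 13 15 9)| = 7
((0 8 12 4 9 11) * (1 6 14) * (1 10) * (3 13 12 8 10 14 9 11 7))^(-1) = [11, 10, 2, 7, 12, 5, 1, 9, 8, 6, 0, 4, 13, 3, 14] = (14)(0 11 4 12 13 3 7 9 6 1 10)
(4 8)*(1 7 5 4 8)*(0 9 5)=(0 9 5 4 1 7)=[9, 7, 2, 3, 1, 4, 6, 0, 8, 5]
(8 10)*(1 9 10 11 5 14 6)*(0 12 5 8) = (0 12 5 14 6 1 9 10)(8 11) = [12, 9, 2, 3, 4, 14, 1, 7, 11, 10, 0, 8, 5, 13, 6]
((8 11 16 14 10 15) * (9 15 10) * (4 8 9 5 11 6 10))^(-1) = (4 10 6 8)(5 14 16 11)(9 15) = [0, 1, 2, 3, 10, 14, 8, 7, 4, 15, 6, 5, 12, 13, 16, 9, 11]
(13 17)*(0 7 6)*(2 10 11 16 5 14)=(0 7 6)(2 10 11 16 5 14)(13 17)=[7, 1, 10, 3, 4, 14, 0, 6, 8, 9, 11, 16, 12, 17, 2, 15, 5, 13]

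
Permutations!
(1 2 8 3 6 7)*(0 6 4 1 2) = (0 6 7 2 8 3 4 1) = [6, 0, 8, 4, 1, 5, 7, 2, 3]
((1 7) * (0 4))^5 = (0 4)(1 7) = [4, 7, 2, 3, 0, 5, 6, 1]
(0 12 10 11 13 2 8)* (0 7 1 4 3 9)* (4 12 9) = [9, 12, 8, 4, 3, 5, 6, 1, 7, 0, 11, 13, 10, 2] = (0 9)(1 12 10 11 13 2 8 7)(3 4)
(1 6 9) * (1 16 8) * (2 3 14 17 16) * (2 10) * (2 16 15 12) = [0, 6, 3, 14, 4, 5, 9, 7, 1, 10, 16, 11, 2, 13, 17, 12, 8, 15] = (1 6 9 10 16 8)(2 3 14 17 15 12)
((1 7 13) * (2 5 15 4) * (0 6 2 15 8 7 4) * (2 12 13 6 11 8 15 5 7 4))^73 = (0 11 8 4 5 15)(1 2 7 6 12 13) = [11, 2, 7, 3, 5, 15, 12, 6, 4, 9, 10, 8, 13, 1, 14, 0]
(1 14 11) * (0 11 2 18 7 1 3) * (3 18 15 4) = (0 11 18 7 1 14 2 15 4 3) = [11, 14, 15, 0, 3, 5, 6, 1, 8, 9, 10, 18, 12, 13, 2, 4, 16, 17, 7]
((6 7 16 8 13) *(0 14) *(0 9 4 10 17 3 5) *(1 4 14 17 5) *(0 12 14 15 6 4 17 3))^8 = (17)(4 7 14)(5 8 15)(6 12 13)(9 10 16) = [0, 1, 2, 3, 7, 8, 12, 14, 15, 10, 16, 11, 13, 6, 4, 5, 9, 17]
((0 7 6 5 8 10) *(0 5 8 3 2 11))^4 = [10, 1, 6, 7, 4, 0, 3, 5, 2, 9, 11, 8] = (0 10 11 8 2 6 3 7 5)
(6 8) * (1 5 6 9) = (1 5 6 8 9) = [0, 5, 2, 3, 4, 6, 8, 7, 9, 1]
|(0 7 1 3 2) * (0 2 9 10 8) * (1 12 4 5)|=10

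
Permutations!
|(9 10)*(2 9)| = |(2 9 10)| = 3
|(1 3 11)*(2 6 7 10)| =|(1 3 11)(2 6 7 10)| =12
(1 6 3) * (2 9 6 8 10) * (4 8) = (1 4 8 10 2 9 6 3) = [0, 4, 9, 1, 8, 5, 3, 7, 10, 6, 2]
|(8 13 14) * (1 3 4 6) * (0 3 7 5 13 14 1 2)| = |(0 3 4 6 2)(1 7 5 13)(8 14)| = 20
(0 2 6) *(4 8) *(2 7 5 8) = (0 7 5 8 4 2 6) = [7, 1, 6, 3, 2, 8, 0, 5, 4]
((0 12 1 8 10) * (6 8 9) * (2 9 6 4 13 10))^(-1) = (0 10 13 4 9 2 8 6 1 12) = [10, 12, 8, 3, 9, 5, 1, 7, 6, 2, 13, 11, 0, 4]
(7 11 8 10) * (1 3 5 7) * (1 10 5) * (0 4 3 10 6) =(0 4 3 1 10 6)(5 7 11 8) =[4, 10, 2, 1, 3, 7, 0, 11, 5, 9, 6, 8]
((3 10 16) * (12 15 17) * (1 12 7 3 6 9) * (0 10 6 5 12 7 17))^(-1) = (17)(0 15 12 5 16 10)(1 9 6 3 7) = [15, 9, 2, 7, 4, 16, 3, 1, 8, 6, 0, 11, 5, 13, 14, 12, 10, 17]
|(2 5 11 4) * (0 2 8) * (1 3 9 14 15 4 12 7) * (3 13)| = 14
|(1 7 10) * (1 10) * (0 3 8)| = 6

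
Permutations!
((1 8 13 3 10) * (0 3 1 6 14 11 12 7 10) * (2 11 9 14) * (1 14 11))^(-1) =(0 3)(1 2 6 10 7 12 11 9 14 13 8) =[3, 2, 6, 0, 4, 5, 10, 12, 1, 14, 7, 9, 11, 8, 13]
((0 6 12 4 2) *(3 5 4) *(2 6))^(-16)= (3 12 6 4 5)= [0, 1, 2, 12, 5, 3, 4, 7, 8, 9, 10, 11, 6]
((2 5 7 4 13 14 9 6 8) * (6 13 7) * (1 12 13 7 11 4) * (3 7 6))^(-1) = (1 7 3 5 2 8 6 9 14 13 12)(4 11) = [0, 7, 8, 5, 11, 2, 9, 3, 6, 14, 10, 4, 1, 12, 13]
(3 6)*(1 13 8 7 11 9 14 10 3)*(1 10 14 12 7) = (14)(1 13 8)(3 6 10)(7 11 9 12) = [0, 13, 2, 6, 4, 5, 10, 11, 1, 12, 3, 9, 7, 8, 14]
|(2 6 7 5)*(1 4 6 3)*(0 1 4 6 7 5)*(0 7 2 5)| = |(7)(0 1 6)(2 3 4)| = 3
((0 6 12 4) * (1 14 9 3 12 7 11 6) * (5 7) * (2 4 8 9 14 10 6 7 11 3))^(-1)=[4, 0, 9, 7, 2, 6, 10, 11, 12, 8, 1, 5, 3, 13, 14]=(14)(0 4 2 9 8 12 3 7 11 5 6 10 1)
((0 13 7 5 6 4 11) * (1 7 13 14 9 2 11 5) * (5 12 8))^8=(0 2 14 11 9)(4 5 12 6 8)=[2, 1, 14, 3, 5, 12, 8, 7, 4, 0, 10, 9, 6, 13, 11]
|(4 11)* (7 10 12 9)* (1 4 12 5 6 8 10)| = |(1 4 11 12 9 7)(5 6 8 10)| = 12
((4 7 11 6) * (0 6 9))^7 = (0 6 4 7 11 9) = [6, 1, 2, 3, 7, 5, 4, 11, 8, 0, 10, 9]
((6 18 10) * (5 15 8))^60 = (18) = [0, 1, 2, 3, 4, 5, 6, 7, 8, 9, 10, 11, 12, 13, 14, 15, 16, 17, 18]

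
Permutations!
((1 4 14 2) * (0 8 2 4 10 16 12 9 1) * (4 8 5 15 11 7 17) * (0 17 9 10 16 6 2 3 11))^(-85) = (0 15 5)(1 9 7 11 3 8 14 4 17 2 6 10 12 16) = [15, 9, 6, 8, 17, 0, 10, 11, 14, 7, 12, 3, 16, 13, 4, 5, 1, 2]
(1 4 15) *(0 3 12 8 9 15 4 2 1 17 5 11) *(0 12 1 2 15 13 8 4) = [3, 15, 2, 1, 0, 11, 6, 7, 9, 13, 10, 12, 4, 8, 14, 17, 16, 5] = (0 3 1 15 17 5 11 12 4)(8 9 13)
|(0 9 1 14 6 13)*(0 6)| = |(0 9 1 14)(6 13)| = 4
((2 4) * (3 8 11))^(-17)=[0, 1, 4, 8, 2, 5, 6, 7, 11, 9, 10, 3]=(2 4)(3 8 11)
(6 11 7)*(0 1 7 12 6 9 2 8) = [1, 7, 8, 3, 4, 5, 11, 9, 0, 2, 10, 12, 6] = (0 1 7 9 2 8)(6 11 12)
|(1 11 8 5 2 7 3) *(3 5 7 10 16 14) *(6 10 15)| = 12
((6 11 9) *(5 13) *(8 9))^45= (5 13)(6 11 8 9)= [0, 1, 2, 3, 4, 13, 11, 7, 9, 6, 10, 8, 12, 5]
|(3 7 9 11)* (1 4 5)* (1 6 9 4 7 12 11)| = |(1 7 4 5 6 9)(3 12 11)| = 6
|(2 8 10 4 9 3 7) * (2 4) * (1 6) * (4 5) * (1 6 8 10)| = |(1 8)(2 10)(3 7 5 4 9)| = 10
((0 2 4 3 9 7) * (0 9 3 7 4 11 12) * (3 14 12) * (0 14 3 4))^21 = [4, 1, 7, 3, 0, 5, 6, 2, 8, 11, 10, 9, 14, 13, 12] = (0 4)(2 7)(9 11)(12 14)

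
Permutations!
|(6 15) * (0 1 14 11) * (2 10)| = 4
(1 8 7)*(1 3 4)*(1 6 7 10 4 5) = (1 8 10 4 6 7 3 5) = [0, 8, 2, 5, 6, 1, 7, 3, 10, 9, 4]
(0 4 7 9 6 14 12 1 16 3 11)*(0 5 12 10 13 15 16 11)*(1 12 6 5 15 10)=(0 4 7 9 5 6 14 1 11 15 16 3)(10 13)=[4, 11, 2, 0, 7, 6, 14, 9, 8, 5, 13, 15, 12, 10, 1, 16, 3]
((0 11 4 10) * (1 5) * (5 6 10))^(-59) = (0 1 11 6 4 10 5) = [1, 11, 2, 3, 10, 0, 4, 7, 8, 9, 5, 6]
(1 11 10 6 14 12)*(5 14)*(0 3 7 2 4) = (0 3 7 2 4)(1 11 10 6 5 14 12) = [3, 11, 4, 7, 0, 14, 5, 2, 8, 9, 6, 10, 1, 13, 12]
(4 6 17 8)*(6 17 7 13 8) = (4 17 6 7 13 8) = [0, 1, 2, 3, 17, 5, 7, 13, 4, 9, 10, 11, 12, 8, 14, 15, 16, 6]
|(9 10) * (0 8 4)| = 6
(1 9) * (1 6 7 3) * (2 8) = (1 9 6 7 3)(2 8) = [0, 9, 8, 1, 4, 5, 7, 3, 2, 6]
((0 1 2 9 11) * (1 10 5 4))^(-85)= (0 4 9 10 1 11 5 2)= [4, 11, 0, 3, 9, 2, 6, 7, 8, 10, 1, 5]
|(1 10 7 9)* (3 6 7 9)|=3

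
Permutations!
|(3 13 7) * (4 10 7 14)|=6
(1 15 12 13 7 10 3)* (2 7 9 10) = (1 15 12 13 9 10 3)(2 7) = [0, 15, 7, 1, 4, 5, 6, 2, 8, 10, 3, 11, 13, 9, 14, 12]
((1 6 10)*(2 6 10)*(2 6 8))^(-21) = [0, 10, 8, 3, 4, 5, 6, 7, 2, 9, 1] = (1 10)(2 8)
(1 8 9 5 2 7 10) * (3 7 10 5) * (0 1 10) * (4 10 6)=(0 1 8 9 3 7 5 2)(4 10 6)=[1, 8, 0, 7, 10, 2, 4, 5, 9, 3, 6]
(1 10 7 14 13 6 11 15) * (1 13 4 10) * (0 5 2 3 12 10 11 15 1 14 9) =(0 5 2 3 12 10 7 9)(1 14 4 11)(6 15 13) =[5, 14, 3, 12, 11, 2, 15, 9, 8, 0, 7, 1, 10, 6, 4, 13]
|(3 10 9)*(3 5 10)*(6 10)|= |(5 6 10 9)|= 4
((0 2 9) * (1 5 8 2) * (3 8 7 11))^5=(0 3 1 8 5 2 7 9 11)=[3, 8, 7, 1, 4, 2, 6, 9, 5, 11, 10, 0]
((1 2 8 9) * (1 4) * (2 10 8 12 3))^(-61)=[0, 4, 3, 12, 9, 5, 6, 7, 10, 8, 1, 11, 2]=(1 4 9 8 10)(2 3 12)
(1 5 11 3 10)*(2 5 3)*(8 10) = (1 3 8 10)(2 5 11) = [0, 3, 5, 8, 4, 11, 6, 7, 10, 9, 1, 2]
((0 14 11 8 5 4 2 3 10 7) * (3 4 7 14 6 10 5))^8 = (0 7 5 3 8 11 14 10 6) = [7, 1, 2, 8, 4, 3, 0, 5, 11, 9, 6, 14, 12, 13, 10]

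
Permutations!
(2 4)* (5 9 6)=[0, 1, 4, 3, 2, 9, 5, 7, 8, 6]=(2 4)(5 9 6)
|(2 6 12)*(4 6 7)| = |(2 7 4 6 12)| = 5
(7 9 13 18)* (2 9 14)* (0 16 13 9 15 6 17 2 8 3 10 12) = (0 16 13 18 7 14 8 3 10 12)(2 15 6 17) = [16, 1, 15, 10, 4, 5, 17, 14, 3, 9, 12, 11, 0, 18, 8, 6, 13, 2, 7]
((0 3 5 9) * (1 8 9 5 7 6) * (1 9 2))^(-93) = [7, 1, 2, 6, 4, 5, 0, 9, 8, 3] = (0 7 9 3 6)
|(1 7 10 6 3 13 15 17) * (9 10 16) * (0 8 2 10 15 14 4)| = 18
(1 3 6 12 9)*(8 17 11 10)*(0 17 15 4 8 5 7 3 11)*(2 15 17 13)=(0 13 2 15 4 8 17)(1 11 10 5 7 3 6 12 9)=[13, 11, 15, 6, 8, 7, 12, 3, 17, 1, 5, 10, 9, 2, 14, 4, 16, 0]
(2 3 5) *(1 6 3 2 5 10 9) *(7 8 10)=(1 6 3 7 8 10 9)=[0, 6, 2, 7, 4, 5, 3, 8, 10, 1, 9]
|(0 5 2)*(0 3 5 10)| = 6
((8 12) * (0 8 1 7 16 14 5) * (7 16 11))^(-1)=[5, 12, 2, 3, 4, 14, 6, 11, 0, 9, 10, 7, 8, 13, 16, 15, 1]=(0 5 14 16 1 12 8)(7 11)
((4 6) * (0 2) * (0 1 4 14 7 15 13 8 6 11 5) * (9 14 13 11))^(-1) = [5, 2, 0, 3, 1, 11, 8, 14, 13, 4, 10, 15, 12, 6, 9, 7] = (0 5 11 15 7 14 9 4 1 2)(6 8 13)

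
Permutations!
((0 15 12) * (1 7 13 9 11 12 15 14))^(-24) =(15) =[0, 1, 2, 3, 4, 5, 6, 7, 8, 9, 10, 11, 12, 13, 14, 15]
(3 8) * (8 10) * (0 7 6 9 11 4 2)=(0 7 6 9 11 4 2)(3 10 8)=[7, 1, 0, 10, 2, 5, 9, 6, 3, 11, 8, 4]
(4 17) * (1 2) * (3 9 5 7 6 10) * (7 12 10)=[0, 2, 1, 9, 17, 12, 7, 6, 8, 5, 3, 11, 10, 13, 14, 15, 16, 4]=(1 2)(3 9 5 12 10)(4 17)(6 7)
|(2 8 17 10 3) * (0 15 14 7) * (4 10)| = 12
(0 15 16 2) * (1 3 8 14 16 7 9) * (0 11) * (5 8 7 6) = [15, 3, 11, 7, 4, 8, 5, 9, 14, 1, 10, 0, 12, 13, 16, 6, 2] = (0 15 6 5 8 14 16 2 11)(1 3 7 9)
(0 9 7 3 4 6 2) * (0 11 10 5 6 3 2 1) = (0 9 7 2 11 10 5 6 1)(3 4) = [9, 0, 11, 4, 3, 6, 1, 2, 8, 7, 5, 10]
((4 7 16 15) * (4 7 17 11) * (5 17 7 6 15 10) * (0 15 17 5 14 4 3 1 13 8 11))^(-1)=(0 17 6 15)(1 3 11 8 13)(4 14 10 16 7)=[17, 3, 2, 11, 14, 5, 15, 4, 13, 9, 16, 8, 12, 1, 10, 0, 7, 6]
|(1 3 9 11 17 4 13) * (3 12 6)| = |(1 12 6 3 9 11 17 4 13)| = 9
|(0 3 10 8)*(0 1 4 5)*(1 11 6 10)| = 20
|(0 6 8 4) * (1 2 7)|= |(0 6 8 4)(1 2 7)|= 12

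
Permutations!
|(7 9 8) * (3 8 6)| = 5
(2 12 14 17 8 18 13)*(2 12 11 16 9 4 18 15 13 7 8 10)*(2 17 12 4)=[0, 1, 11, 3, 18, 5, 6, 8, 15, 2, 17, 16, 14, 4, 12, 13, 9, 10, 7]=(2 11 16 9)(4 18 7 8 15 13)(10 17)(12 14)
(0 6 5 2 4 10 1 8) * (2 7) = (0 6 5 7 2 4 10 1 8) = [6, 8, 4, 3, 10, 7, 5, 2, 0, 9, 1]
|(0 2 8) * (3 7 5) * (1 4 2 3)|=8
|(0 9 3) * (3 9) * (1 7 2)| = 6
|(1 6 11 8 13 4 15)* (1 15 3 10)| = 8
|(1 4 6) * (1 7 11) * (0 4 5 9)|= |(0 4 6 7 11 1 5 9)|= 8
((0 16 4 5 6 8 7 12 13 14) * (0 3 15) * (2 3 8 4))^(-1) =(0 15 3 2 16)(4 6 5)(7 8 14 13 12) =[15, 1, 16, 2, 6, 4, 5, 8, 14, 9, 10, 11, 7, 12, 13, 3, 0]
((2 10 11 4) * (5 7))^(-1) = (2 4 11 10)(5 7) = [0, 1, 4, 3, 11, 7, 6, 5, 8, 9, 2, 10]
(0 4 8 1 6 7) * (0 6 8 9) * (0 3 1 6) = [4, 8, 2, 1, 9, 5, 7, 0, 6, 3] = (0 4 9 3 1 8 6 7)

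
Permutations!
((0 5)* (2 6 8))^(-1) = [5, 1, 8, 3, 4, 0, 2, 7, 6] = (0 5)(2 8 6)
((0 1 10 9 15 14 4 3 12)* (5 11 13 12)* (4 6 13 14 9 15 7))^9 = (0 11 9 12 5 15 13 3 10 6 4 1 14 7) = [11, 14, 2, 10, 1, 15, 4, 0, 8, 12, 6, 9, 5, 3, 7, 13]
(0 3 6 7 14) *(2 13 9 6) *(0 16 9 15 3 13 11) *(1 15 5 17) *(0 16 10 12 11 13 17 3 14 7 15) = [17, 0, 13, 2, 4, 3, 15, 7, 8, 6, 12, 16, 11, 5, 10, 14, 9, 1] = (0 17 1)(2 13 5 3)(6 15 14 10 12 11 16 9)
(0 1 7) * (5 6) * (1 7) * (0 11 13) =(0 7 11 13)(5 6) =[7, 1, 2, 3, 4, 6, 5, 11, 8, 9, 10, 13, 12, 0]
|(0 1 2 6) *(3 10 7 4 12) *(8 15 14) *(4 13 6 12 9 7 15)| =14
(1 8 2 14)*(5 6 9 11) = (1 8 2 14)(5 6 9 11) = [0, 8, 14, 3, 4, 6, 9, 7, 2, 11, 10, 5, 12, 13, 1]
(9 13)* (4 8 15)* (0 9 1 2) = (0 9 13 1 2)(4 8 15) = [9, 2, 0, 3, 8, 5, 6, 7, 15, 13, 10, 11, 12, 1, 14, 4]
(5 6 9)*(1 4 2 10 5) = (1 4 2 10 5 6 9) = [0, 4, 10, 3, 2, 6, 9, 7, 8, 1, 5]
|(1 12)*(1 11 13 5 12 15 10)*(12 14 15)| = |(1 12 11 13 5 14 15 10)| = 8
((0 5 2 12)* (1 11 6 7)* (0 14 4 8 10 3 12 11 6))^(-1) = (0 11 2 5)(1 7 6)(3 10 8 4 14 12) = [11, 7, 5, 10, 14, 0, 1, 6, 4, 9, 8, 2, 3, 13, 12]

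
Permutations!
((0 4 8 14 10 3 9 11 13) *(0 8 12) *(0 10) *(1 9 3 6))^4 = (0 6 13 4 1 8 12 9 14 10 11) = [6, 8, 2, 3, 1, 5, 13, 7, 12, 14, 11, 0, 9, 4, 10]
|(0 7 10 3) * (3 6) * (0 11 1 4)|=8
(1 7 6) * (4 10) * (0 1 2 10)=(0 1 7 6 2 10 4)=[1, 7, 10, 3, 0, 5, 2, 6, 8, 9, 4]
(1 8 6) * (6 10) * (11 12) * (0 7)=(0 7)(1 8 10 6)(11 12)=[7, 8, 2, 3, 4, 5, 1, 0, 10, 9, 6, 12, 11]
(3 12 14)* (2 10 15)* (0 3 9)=[3, 1, 10, 12, 4, 5, 6, 7, 8, 0, 15, 11, 14, 13, 9, 2]=(0 3 12 14 9)(2 10 15)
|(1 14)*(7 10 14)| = 4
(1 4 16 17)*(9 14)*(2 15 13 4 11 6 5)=(1 11 6 5 2 15 13 4 16 17)(9 14)=[0, 11, 15, 3, 16, 2, 5, 7, 8, 14, 10, 6, 12, 4, 9, 13, 17, 1]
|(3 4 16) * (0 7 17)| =|(0 7 17)(3 4 16)| =3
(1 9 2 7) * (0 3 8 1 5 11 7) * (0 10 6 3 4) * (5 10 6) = (0 4)(1 9 2 6 3 8)(5 11 7 10) = [4, 9, 6, 8, 0, 11, 3, 10, 1, 2, 5, 7]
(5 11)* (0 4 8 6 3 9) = (0 4 8 6 3 9)(5 11) = [4, 1, 2, 9, 8, 11, 3, 7, 6, 0, 10, 5]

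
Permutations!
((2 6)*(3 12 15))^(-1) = (2 6)(3 15 12) = [0, 1, 6, 15, 4, 5, 2, 7, 8, 9, 10, 11, 3, 13, 14, 12]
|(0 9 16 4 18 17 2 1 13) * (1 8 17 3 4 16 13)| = |(0 9 13)(2 8 17)(3 4 18)| = 3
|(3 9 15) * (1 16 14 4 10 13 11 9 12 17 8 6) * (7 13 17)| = |(1 16 14 4 10 17 8 6)(3 12 7 13 11 9 15)| = 56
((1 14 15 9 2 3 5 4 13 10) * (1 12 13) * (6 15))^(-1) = (1 4 5 3 2 9 15 6 14)(10 13 12) = [0, 4, 9, 2, 5, 3, 14, 7, 8, 15, 13, 11, 10, 12, 1, 6]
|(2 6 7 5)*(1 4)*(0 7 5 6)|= |(0 7 6 5 2)(1 4)|= 10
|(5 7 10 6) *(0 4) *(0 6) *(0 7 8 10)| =|(0 4 6 5 8 10 7)| =7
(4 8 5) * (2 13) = [0, 1, 13, 3, 8, 4, 6, 7, 5, 9, 10, 11, 12, 2] = (2 13)(4 8 5)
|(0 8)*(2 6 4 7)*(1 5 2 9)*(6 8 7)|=14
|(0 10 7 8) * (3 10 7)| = 6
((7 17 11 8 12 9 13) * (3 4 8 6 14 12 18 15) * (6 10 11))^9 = [0, 1, 2, 15, 3, 5, 12, 6, 4, 7, 11, 10, 13, 17, 9, 18, 16, 14, 8] = (3 15 18 8 4)(6 12 13 17 14 9 7)(10 11)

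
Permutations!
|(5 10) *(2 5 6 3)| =5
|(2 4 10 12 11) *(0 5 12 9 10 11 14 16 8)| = |(0 5 12 14 16 8)(2 4 11)(9 10)| = 6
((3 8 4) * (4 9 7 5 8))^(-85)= (3 4)(5 7 9 8)= [0, 1, 2, 4, 3, 7, 6, 9, 5, 8]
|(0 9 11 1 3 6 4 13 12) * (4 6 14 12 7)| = |(0 9 11 1 3 14 12)(4 13 7)| = 21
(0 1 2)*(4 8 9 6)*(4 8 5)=[1, 2, 0, 3, 5, 4, 8, 7, 9, 6]=(0 1 2)(4 5)(6 8 9)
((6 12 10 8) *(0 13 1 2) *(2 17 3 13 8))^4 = (17)(0 10 6)(2 12 8) = [10, 1, 12, 3, 4, 5, 0, 7, 2, 9, 6, 11, 8, 13, 14, 15, 16, 17]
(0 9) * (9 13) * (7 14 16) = (0 13 9)(7 14 16) = [13, 1, 2, 3, 4, 5, 6, 14, 8, 0, 10, 11, 12, 9, 16, 15, 7]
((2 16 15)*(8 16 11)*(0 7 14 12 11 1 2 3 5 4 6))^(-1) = (0 6 4 5 3 15 16 8 11 12 14 7)(1 2) = [6, 2, 1, 15, 5, 3, 4, 0, 11, 9, 10, 12, 14, 13, 7, 16, 8]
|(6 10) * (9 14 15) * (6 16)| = |(6 10 16)(9 14 15)| = 3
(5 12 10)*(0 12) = (0 12 10 5) = [12, 1, 2, 3, 4, 0, 6, 7, 8, 9, 5, 11, 10]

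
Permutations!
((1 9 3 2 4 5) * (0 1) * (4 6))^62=(0 4 2 9)(1 5 6 3)=[4, 5, 9, 1, 2, 6, 3, 7, 8, 0]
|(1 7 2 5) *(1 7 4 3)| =3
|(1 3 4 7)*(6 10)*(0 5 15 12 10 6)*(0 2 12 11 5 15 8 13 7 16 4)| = |(0 15 11 5 8 13 7 1 3)(2 12 10)(4 16)| = 18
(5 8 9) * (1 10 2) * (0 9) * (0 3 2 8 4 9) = (1 10 8 3 2)(4 9 5) = [0, 10, 1, 2, 9, 4, 6, 7, 3, 5, 8]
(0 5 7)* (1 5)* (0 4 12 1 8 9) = [8, 5, 2, 3, 12, 7, 6, 4, 9, 0, 10, 11, 1] = (0 8 9)(1 5 7 4 12)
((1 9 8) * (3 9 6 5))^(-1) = [0, 8, 2, 5, 4, 6, 1, 7, 9, 3] = (1 8 9 3 5 6)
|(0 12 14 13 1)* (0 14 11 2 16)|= 15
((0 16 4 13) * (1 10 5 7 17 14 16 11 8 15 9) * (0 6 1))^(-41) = (0 9 15 8 11)(1 6 13 4 16 14 17 7 5 10) = [9, 6, 2, 3, 16, 10, 13, 5, 11, 15, 1, 0, 12, 4, 17, 8, 14, 7]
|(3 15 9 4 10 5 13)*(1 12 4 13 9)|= 9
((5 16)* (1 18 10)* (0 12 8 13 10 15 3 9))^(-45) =(0 1)(3 13)(5 16)(8 15)(9 10)(12 18) =[1, 0, 2, 13, 4, 16, 6, 7, 15, 10, 9, 11, 18, 3, 14, 8, 5, 17, 12]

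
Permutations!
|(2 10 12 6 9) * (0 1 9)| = |(0 1 9 2 10 12 6)| = 7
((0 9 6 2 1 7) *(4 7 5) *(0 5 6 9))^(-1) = [0, 2, 6, 3, 5, 7, 1, 4, 8, 9] = (9)(1 2 6)(4 5 7)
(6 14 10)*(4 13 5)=(4 13 5)(6 14 10)=[0, 1, 2, 3, 13, 4, 14, 7, 8, 9, 6, 11, 12, 5, 10]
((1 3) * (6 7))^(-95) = [0, 3, 2, 1, 4, 5, 7, 6] = (1 3)(6 7)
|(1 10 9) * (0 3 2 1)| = |(0 3 2 1 10 9)| = 6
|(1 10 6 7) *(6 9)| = 5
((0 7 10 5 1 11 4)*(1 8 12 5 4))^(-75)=(12)(0 7 10 4)(1 11)=[7, 11, 2, 3, 0, 5, 6, 10, 8, 9, 4, 1, 12]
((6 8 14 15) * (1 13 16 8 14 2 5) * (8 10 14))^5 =(1 15)(2 10)(5 14)(6 13)(8 16) =[0, 15, 10, 3, 4, 14, 13, 7, 16, 9, 2, 11, 12, 6, 5, 1, 8]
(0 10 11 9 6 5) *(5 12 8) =(0 10 11 9 6 12 8 5) =[10, 1, 2, 3, 4, 0, 12, 7, 5, 6, 11, 9, 8]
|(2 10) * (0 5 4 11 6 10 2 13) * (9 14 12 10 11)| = 8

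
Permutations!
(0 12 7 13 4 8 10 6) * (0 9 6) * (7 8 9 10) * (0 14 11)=[12, 1, 2, 3, 9, 5, 10, 13, 7, 6, 14, 0, 8, 4, 11]=(0 12 8 7 13 4 9 6 10 14 11)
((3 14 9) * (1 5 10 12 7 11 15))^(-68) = (1 10 7 15 5 12 11)(3 14 9) = [0, 10, 2, 14, 4, 12, 6, 15, 8, 3, 7, 1, 11, 13, 9, 5]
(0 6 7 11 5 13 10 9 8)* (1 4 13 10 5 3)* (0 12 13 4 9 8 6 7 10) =(0 7 11 3 1 9 6 10 8 12 13 5) =[7, 9, 2, 1, 4, 0, 10, 11, 12, 6, 8, 3, 13, 5]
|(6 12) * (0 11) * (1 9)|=2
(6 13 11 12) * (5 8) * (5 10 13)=(5 8 10 13 11 12 6)=[0, 1, 2, 3, 4, 8, 5, 7, 10, 9, 13, 12, 6, 11]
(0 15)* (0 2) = (0 15 2) = [15, 1, 0, 3, 4, 5, 6, 7, 8, 9, 10, 11, 12, 13, 14, 2]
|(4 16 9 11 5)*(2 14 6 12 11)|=9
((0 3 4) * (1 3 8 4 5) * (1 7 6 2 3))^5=[4, 1, 2, 3, 8, 5, 6, 7, 0]=(0 4 8)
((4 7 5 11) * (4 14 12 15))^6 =[0, 1, 2, 3, 15, 7, 6, 4, 8, 9, 10, 5, 14, 13, 11, 12] =(4 15 12 14 11 5 7)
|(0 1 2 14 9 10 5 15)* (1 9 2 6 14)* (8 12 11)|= 60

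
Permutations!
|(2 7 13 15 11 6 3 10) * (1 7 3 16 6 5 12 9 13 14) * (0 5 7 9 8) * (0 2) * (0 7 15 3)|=70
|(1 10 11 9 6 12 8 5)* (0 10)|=9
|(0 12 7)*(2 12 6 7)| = 6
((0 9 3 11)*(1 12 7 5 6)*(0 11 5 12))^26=(12)(0 3 6)(1 9 5)=[3, 9, 2, 6, 4, 1, 0, 7, 8, 5, 10, 11, 12]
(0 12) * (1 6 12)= (0 1 6 12)= [1, 6, 2, 3, 4, 5, 12, 7, 8, 9, 10, 11, 0]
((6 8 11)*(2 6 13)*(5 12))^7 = (2 8 13 6 11)(5 12) = [0, 1, 8, 3, 4, 12, 11, 7, 13, 9, 10, 2, 5, 6]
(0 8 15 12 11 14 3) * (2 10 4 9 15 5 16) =(0 8 5 16 2 10 4 9 15 12 11 14 3) =[8, 1, 10, 0, 9, 16, 6, 7, 5, 15, 4, 14, 11, 13, 3, 12, 2]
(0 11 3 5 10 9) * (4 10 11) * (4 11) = [11, 1, 2, 5, 10, 4, 6, 7, 8, 0, 9, 3] = (0 11 3 5 4 10 9)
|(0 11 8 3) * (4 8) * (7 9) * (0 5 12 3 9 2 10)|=24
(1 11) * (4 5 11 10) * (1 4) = (1 10)(4 5 11) = [0, 10, 2, 3, 5, 11, 6, 7, 8, 9, 1, 4]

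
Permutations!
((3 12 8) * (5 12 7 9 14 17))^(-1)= (3 8 12 5 17 14 9 7)= [0, 1, 2, 8, 4, 17, 6, 3, 12, 7, 10, 11, 5, 13, 9, 15, 16, 14]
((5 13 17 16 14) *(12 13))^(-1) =(5 14 16 17 13 12) =[0, 1, 2, 3, 4, 14, 6, 7, 8, 9, 10, 11, 5, 12, 16, 15, 17, 13]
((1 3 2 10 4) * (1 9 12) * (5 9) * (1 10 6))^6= (1 2)(3 6)(4 5 9 12 10)= [0, 2, 1, 6, 5, 9, 3, 7, 8, 12, 4, 11, 10]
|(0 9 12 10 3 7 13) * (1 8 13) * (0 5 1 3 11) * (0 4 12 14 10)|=28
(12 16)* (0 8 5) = (0 8 5)(12 16) = [8, 1, 2, 3, 4, 0, 6, 7, 5, 9, 10, 11, 16, 13, 14, 15, 12]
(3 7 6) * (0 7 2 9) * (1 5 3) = (0 7 6 1 5 3 2 9) = [7, 5, 9, 2, 4, 3, 1, 6, 8, 0]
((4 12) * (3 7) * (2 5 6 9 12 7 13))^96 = (2 7 9)(3 12 5)(4 6 13) = [0, 1, 7, 12, 6, 3, 13, 9, 8, 2, 10, 11, 5, 4]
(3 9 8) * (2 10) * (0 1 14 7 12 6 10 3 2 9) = [1, 14, 3, 0, 4, 5, 10, 12, 2, 8, 9, 11, 6, 13, 7] = (0 1 14 7 12 6 10 9 8 2 3)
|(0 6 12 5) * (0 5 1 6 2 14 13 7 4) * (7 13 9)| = |(0 2 14 9 7 4)(1 6 12)| = 6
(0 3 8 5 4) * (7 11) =(0 3 8 5 4)(7 11) =[3, 1, 2, 8, 0, 4, 6, 11, 5, 9, 10, 7]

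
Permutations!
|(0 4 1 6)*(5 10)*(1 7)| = 10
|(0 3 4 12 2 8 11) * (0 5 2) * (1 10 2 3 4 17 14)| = |(0 4 12)(1 10 2 8 11 5 3 17 14)| = 9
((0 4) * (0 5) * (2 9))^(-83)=(0 4 5)(2 9)=[4, 1, 9, 3, 5, 0, 6, 7, 8, 2]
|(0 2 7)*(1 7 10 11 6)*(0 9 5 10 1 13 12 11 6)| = |(0 2 1 7 9 5 10 6 13 12 11)| = 11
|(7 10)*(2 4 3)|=|(2 4 3)(7 10)|=6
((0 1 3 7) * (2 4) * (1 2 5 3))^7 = (0 2 4 5 3 7) = [2, 1, 4, 7, 5, 3, 6, 0]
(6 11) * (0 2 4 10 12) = (0 2 4 10 12)(6 11) = [2, 1, 4, 3, 10, 5, 11, 7, 8, 9, 12, 6, 0]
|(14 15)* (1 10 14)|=|(1 10 14 15)|=4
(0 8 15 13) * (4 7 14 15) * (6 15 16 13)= [8, 1, 2, 3, 7, 5, 15, 14, 4, 9, 10, 11, 12, 0, 16, 6, 13]= (0 8 4 7 14 16 13)(6 15)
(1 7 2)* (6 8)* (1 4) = (1 7 2 4)(6 8) = [0, 7, 4, 3, 1, 5, 8, 2, 6]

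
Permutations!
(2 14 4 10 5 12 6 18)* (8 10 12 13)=(2 14 4 12 6 18)(5 13 8 10)=[0, 1, 14, 3, 12, 13, 18, 7, 10, 9, 5, 11, 6, 8, 4, 15, 16, 17, 2]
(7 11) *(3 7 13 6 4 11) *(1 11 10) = (1 11 13 6 4 10)(3 7) = [0, 11, 2, 7, 10, 5, 4, 3, 8, 9, 1, 13, 12, 6]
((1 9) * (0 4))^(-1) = (0 4)(1 9) = [4, 9, 2, 3, 0, 5, 6, 7, 8, 1]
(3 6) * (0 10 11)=(0 10 11)(3 6)=[10, 1, 2, 6, 4, 5, 3, 7, 8, 9, 11, 0]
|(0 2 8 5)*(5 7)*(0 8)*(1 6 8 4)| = 6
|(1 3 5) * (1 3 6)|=|(1 6)(3 5)|=2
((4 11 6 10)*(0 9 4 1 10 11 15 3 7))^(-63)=(0 15)(1 10)(3 9)(4 7)(6 11)=[15, 10, 2, 9, 7, 5, 11, 4, 8, 3, 1, 6, 12, 13, 14, 0]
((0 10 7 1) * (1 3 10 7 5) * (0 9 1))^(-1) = [5, 9, 2, 7, 4, 10, 6, 0, 8, 1, 3] = (0 5 10 3 7)(1 9)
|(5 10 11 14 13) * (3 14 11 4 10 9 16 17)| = 14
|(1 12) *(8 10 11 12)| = |(1 8 10 11 12)| = 5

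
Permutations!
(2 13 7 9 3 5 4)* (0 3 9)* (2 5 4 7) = [3, 1, 13, 4, 5, 7, 6, 0, 8, 9, 10, 11, 12, 2] = (0 3 4 5 7)(2 13)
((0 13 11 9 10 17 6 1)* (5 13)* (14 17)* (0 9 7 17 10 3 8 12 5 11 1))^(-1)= (0 6 17 7 11)(1 13 5 12 8 3 9)(10 14)= [6, 13, 2, 9, 4, 12, 17, 11, 3, 1, 14, 0, 8, 5, 10, 15, 16, 7]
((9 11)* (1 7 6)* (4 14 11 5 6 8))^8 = [0, 6, 2, 3, 8, 9, 5, 1, 7, 11, 10, 14, 12, 13, 4] = (1 6 5 9 11 14 4 8 7)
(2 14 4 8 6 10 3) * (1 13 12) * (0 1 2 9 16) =(0 1 13 12 2 14 4 8 6 10 3 9 16) =[1, 13, 14, 9, 8, 5, 10, 7, 6, 16, 3, 11, 2, 12, 4, 15, 0]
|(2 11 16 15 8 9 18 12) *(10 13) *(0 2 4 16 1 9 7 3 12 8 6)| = |(0 2 11 1 9 18 8 7 3 12 4 16 15 6)(10 13)| = 14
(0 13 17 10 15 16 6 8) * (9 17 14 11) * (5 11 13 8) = (0 8)(5 11 9 17 10 15 16 6)(13 14) = [8, 1, 2, 3, 4, 11, 5, 7, 0, 17, 15, 9, 12, 14, 13, 16, 6, 10]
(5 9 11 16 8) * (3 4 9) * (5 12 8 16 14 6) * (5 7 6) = (16)(3 4 9 11 14 5)(6 7)(8 12) = [0, 1, 2, 4, 9, 3, 7, 6, 12, 11, 10, 14, 8, 13, 5, 15, 16]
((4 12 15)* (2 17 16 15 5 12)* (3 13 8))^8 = (2 15 17 4 16)(3 8 13) = [0, 1, 15, 8, 16, 5, 6, 7, 13, 9, 10, 11, 12, 3, 14, 17, 2, 4]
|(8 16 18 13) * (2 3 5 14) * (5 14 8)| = |(2 3 14)(5 8 16 18 13)| = 15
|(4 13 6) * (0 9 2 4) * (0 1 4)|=|(0 9 2)(1 4 13 6)|=12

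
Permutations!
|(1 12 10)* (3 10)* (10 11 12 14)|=|(1 14 10)(3 11 12)|=3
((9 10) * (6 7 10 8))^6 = (6 7 10 9 8) = [0, 1, 2, 3, 4, 5, 7, 10, 6, 8, 9]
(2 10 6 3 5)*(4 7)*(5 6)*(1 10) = (1 10 5 2)(3 6)(4 7) = [0, 10, 1, 6, 7, 2, 3, 4, 8, 9, 5]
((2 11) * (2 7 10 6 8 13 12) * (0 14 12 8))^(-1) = (0 6 10 7 11 2 12 14)(8 13) = [6, 1, 12, 3, 4, 5, 10, 11, 13, 9, 7, 2, 14, 8, 0]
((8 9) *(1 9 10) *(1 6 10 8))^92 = [0, 1, 2, 3, 4, 5, 6, 7, 8, 9, 10] = (10)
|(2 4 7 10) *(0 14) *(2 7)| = |(0 14)(2 4)(7 10)| = 2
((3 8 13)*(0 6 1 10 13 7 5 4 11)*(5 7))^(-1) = (0 11 4 5 8 3 13 10 1 6) = [11, 6, 2, 13, 5, 8, 0, 7, 3, 9, 1, 4, 12, 10]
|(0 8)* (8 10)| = 3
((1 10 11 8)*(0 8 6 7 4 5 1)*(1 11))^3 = (0 8)(1 10)(4 6 5 7 11) = [8, 10, 2, 3, 6, 7, 5, 11, 0, 9, 1, 4]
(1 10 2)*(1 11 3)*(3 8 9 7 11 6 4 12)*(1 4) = (1 10 2 6)(3 4 12)(7 11 8 9) = [0, 10, 6, 4, 12, 5, 1, 11, 9, 7, 2, 8, 3]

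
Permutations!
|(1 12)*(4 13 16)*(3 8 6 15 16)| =|(1 12)(3 8 6 15 16 4 13)| =14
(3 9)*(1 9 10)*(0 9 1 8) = [9, 1, 2, 10, 4, 5, 6, 7, 0, 3, 8] = (0 9 3 10 8)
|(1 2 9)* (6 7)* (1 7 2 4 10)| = |(1 4 10)(2 9 7 6)| = 12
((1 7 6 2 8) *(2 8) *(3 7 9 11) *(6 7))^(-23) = (1 9 11 3 6 8) = [0, 9, 2, 6, 4, 5, 8, 7, 1, 11, 10, 3]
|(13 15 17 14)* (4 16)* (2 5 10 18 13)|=|(2 5 10 18 13 15 17 14)(4 16)|=8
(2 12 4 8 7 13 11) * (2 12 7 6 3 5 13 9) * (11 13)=[0, 1, 7, 5, 8, 11, 3, 9, 6, 2, 10, 12, 4, 13]=(13)(2 7 9)(3 5 11 12 4 8 6)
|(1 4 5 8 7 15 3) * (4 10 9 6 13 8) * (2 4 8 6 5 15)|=|(1 10 9 5 8 7 2 4 15 3)(6 13)|=10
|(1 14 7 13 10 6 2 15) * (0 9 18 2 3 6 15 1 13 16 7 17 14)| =|(0 9 18 2 1)(3 6)(7 16)(10 15 13)(14 17)| =30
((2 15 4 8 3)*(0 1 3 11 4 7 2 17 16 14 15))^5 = (0 14 1 15 3 7 17 2 16)(4 11 8) = [14, 15, 16, 7, 11, 5, 6, 17, 4, 9, 10, 8, 12, 13, 1, 3, 0, 2]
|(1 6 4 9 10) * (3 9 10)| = 4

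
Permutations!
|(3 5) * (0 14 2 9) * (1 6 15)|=|(0 14 2 9)(1 6 15)(3 5)|=12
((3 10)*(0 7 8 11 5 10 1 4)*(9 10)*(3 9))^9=(0 7 8 11 5 3 1 4)(9 10)=[7, 4, 2, 1, 0, 3, 6, 8, 11, 10, 9, 5]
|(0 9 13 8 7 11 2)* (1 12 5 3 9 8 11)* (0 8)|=|(1 12 5 3 9 13 11 2 8 7)|=10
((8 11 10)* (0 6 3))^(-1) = (0 3 6)(8 10 11) = [3, 1, 2, 6, 4, 5, 0, 7, 10, 9, 11, 8]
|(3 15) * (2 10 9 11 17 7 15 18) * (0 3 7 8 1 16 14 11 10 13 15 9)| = 18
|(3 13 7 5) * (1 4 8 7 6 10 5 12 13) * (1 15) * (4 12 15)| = 11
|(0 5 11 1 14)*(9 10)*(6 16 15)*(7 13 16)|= 10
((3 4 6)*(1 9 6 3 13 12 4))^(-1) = [0, 3, 2, 4, 12, 5, 9, 7, 8, 1, 10, 11, 13, 6] = (1 3 4 12 13 6 9)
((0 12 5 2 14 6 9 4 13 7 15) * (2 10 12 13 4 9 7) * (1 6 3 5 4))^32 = (0 10 15 5 7 3 6 14 1 2 4 13 12) = [10, 2, 4, 6, 13, 7, 14, 3, 8, 9, 15, 11, 0, 12, 1, 5]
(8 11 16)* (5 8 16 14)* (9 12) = [0, 1, 2, 3, 4, 8, 6, 7, 11, 12, 10, 14, 9, 13, 5, 15, 16] = (16)(5 8 11 14)(9 12)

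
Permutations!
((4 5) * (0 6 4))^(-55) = [6, 1, 2, 3, 5, 0, 4] = (0 6 4 5)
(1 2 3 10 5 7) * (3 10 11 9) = (1 2 10 5 7)(3 11 9) = [0, 2, 10, 11, 4, 7, 6, 1, 8, 3, 5, 9]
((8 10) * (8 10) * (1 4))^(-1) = (10)(1 4) = [0, 4, 2, 3, 1, 5, 6, 7, 8, 9, 10]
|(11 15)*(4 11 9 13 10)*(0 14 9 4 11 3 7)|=10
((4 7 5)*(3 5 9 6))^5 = (3 6 9 7 4 5) = [0, 1, 2, 6, 5, 3, 9, 4, 8, 7]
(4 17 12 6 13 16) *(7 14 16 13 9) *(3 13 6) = (3 13 6 9 7 14 16 4 17 12) = [0, 1, 2, 13, 17, 5, 9, 14, 8, 7, 10, 11, 3, 6, 16, 15, 4, 12]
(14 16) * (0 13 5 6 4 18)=(0 13 5 6 4 18)(14 16)=[13, 1, 2, 3, 18, 6, 4, 7, 8, 9, 10, 11, 12, 5, 16, 15, 14, 17, 0]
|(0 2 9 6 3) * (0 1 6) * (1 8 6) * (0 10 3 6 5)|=7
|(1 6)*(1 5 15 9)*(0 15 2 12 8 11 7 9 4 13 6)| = |(0 15 4 13 6 5 2 12 8 11 7 9 1)| = 13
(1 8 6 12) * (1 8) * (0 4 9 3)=[4, 1, 2, 0, 9, 5, 12, 7, 6, 3, 10, 11, 8]=(0 4 9 3)(6 12 8)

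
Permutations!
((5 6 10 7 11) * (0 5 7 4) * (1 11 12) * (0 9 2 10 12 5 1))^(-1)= (0 12 6 5 7 11 1)(2 9 4 10)= [12, 0, 9, 3, 10, 7, 5, 11, 8, 4, 2, 1, 6]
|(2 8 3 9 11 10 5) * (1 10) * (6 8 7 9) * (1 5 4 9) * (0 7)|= 9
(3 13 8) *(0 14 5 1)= (0 14 5 1)(3 13 8)= [14, 0, 2, 13, 4, 1, 6, 7, 3, 9, 10, 11, 12, 8, 5]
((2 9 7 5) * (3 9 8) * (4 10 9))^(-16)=(10)=[0, 1, 2, 3, 4, 5, 6, 7, 8, 9, 10]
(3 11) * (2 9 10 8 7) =(2 9 10 8 7)(3 11) =[0, 1, 9, 11, 4, 5, 6, 2, 7, 10, 8, 3]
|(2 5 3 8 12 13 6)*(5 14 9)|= 9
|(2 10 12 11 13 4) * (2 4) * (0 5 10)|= |(0 5 10 12 11 13 2)|= 7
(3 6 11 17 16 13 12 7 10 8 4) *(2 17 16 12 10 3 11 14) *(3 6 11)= (2 17 12 7 6 14)(3 11 16 13 10 8 4)= [0, 1, 17, 11, 3, 5, 14, 6, 4, 9, 8, 16, 7, 10, 2, 15, 13, 12]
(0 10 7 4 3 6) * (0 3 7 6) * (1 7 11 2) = [10, 7, 1, 0, 11, 5, 3, 4, 8, 9, 6, 2] = (0 10 6 3)(1 7 4 11 2)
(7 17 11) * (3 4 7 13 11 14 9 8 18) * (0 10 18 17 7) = [10, 1, 2, 4, 0, 5, 6, 7, 17, 8, 18, 13, 12, 11, 9, 15, 16, 14, 3] = (0 10 18 3 4)(8 17 14 9)(11 13)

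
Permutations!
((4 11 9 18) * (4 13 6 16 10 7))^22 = (4 13 7 18 10 9 16 11 6) = [0, 1, 2, 3, 13, 5, 4, 18, 8, 16, 9, 6, 12, 7, 14, 15, 11, 17, 10]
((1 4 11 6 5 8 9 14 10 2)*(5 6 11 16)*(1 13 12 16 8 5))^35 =(1 10)(2 4)(8 13)(9 12)(14 16) =[0, 10, 4, 3, 2, 5, 6, 7, 13, 12, 1, 11, 9, 8, 16, 15, 14]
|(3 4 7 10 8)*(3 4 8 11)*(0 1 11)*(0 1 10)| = 8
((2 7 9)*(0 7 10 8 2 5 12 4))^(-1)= [4, 1, 8, 3, 12, 9, 6, 0, 10, 7, 2, 11, 5]= (0 4 12 5 9 7)(2 8 10)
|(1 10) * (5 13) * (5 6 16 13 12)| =|(1 10)(5 12)(6 16 13)| =6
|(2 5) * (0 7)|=2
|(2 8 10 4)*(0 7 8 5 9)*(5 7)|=|(0 5 9)(2 7 8 10 4)|=15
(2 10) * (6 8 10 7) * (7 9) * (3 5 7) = (2 9 3 5 7 6 8 10) = [0, 1, 9, 5, 4, 7, 8, 6, 10, 3, 2]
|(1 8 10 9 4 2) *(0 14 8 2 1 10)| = 15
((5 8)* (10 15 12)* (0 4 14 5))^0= (15)= [0, 1, 2, 3, 4, 5, 6, 7, 8, 9, 10, 11, 12, 13, 14, 15]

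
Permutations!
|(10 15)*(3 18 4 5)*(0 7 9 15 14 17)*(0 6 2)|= |(0 7 9 15 10 14 17 6 2)(3 18 4 5)|= 36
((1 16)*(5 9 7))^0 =(16) =[0, 1, 2, 3, 4, 5, 6, 7, 8, 9, 10, 11, 12, 13, 14, 15, 16]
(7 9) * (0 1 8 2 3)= (0 1 8 2 3)(7 9)= [1, 8, 3, 0, 4, 5, 6, 9, 2, 7]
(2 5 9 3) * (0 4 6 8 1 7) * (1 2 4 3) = (0 3 4 6 8 2 5 9 1 7) = [3, 7, 5, 4, 6, 9, 8, 0, 2, 1]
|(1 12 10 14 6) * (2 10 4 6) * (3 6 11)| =6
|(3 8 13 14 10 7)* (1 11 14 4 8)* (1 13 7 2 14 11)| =15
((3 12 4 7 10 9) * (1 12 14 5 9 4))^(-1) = (1 12)(3 9 5 14)(4 10 7) = [0, 12, 2, 9, 10, 14, 6, 4, 8, 5, 7, 11, 1, 13, 3]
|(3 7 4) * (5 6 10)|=3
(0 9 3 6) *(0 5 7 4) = (0 9 3 6 5 7 4) = [9, 1, 2, 6, 0, 7, 5, 4, 8, 3]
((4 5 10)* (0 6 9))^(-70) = (0 9 6)(4 10 5) = [9, 1, 2, 3, 10, 4, 0, 7, 8, 6, 5]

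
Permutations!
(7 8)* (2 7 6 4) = (2 7 8 6 4) = [0, 1, 7, 3, 2, 5, 4, 8, 6]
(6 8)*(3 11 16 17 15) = (3 11 16 17 15)(6 8) = [0, 1, 2, 11, 4, 5, 8, 7, 6, 9, 10, 16, 12, 13, 14, 3, 17, 15]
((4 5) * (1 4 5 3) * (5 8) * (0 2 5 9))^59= (0 9 8 5 2)(1 3 4)= [9, 3, 0, 4, 1, 2, 6, 7, 5, 8]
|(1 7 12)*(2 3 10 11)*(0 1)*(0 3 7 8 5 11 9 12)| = |(0 1 8 5 11 2 7)(3 10 9 12)| = 28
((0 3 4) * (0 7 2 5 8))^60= (0 2 3 5 4 8 7)= [2, 1, 3, 5, 8, 4, 6, 0, 7]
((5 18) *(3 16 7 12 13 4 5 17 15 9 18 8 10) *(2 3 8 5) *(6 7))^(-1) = (2 4 13 12 7 6 16 3)(8 10)(9 15 17 18) = [0, 1, 4, 2, 13, 5, 16, 6, 10, 15, 8, 11, 7, 12, 14, 17, 3, 18, 9]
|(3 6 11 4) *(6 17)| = 5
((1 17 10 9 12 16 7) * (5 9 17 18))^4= [0, 12, 2, 3, 4, 7, 6, 9, 8, 1, 10, 11, 18, 13, 14, 15, 5, 17, 16]= (1 12 18 16 5 7 9)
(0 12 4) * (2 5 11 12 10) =(0 10 2 5 11 12 4) =[10, 1, 5, 3, 0, 11, 6, 7, 8, 9, 2, 12, 4]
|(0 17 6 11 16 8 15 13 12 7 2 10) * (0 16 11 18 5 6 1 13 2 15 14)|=|(0 17 1 13 12 7 15 2 10 16 8 14)(5 6 18)|=12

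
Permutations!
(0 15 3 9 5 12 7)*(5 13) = (0 15 3 9 13 5 12 7) = [15, 1, 2, 9, 4, 12, 6, 0, 8, 13, 10, 11, 7, 5, 14, 3]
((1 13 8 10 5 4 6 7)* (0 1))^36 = (13) = [0, 1, 2, 3, 4, 5, 6, 7, 8, 9, 10, 11, 12, 13]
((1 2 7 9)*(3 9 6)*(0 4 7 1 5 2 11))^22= (0 7 3 5 1)(2 11 4 6 9)= [7, 0, 11, 5, 6, 1, 9, 3, 8, 2, 10, 4]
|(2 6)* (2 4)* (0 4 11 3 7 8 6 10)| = |(0 4 2 10)(3 7 8 6 11)| = 20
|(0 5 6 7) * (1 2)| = 4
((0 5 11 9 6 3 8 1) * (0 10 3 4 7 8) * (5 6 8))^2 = (0 4 5 9 1 3 6 7 11 8 10) = [4, 3, 2, 6, 5, 9, 7, 11, 10, 1, 0, 8]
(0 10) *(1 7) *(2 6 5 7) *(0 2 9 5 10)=[0, 9, 6, 3, 4, 7, 10, 1, 8, 5, 2]=(1 9 5 7)(2 6 10)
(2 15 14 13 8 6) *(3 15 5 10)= (2 5 10 3 15 14 13 8 6)= [0, 1, 5, 15, 4, 10, 2, 7, 6, 9, 3, 11, 12, 8, 13, 14]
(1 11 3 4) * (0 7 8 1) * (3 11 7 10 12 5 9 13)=(0 10 12 5 9 13 3 4)(1 7 8)=[10, 7, 2, 4, 0, 9, 6, 8, 1, 13, 12, 11, 5, 3]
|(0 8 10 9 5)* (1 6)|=10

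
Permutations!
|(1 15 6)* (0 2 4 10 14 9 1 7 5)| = |(0 2 4 10 14 9 1 15 6 7 5)| = 11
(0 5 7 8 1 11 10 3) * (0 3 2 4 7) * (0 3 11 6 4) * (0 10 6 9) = (0 5 3 11 6 4 7 8 1 9)(2 10) = [5, 9, 10, 11, 7, 3, 4, 8, 1, 0, 2, 6]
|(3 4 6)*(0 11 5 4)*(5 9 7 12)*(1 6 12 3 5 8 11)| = 11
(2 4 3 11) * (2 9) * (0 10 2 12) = (0 10 2 4 3 11 9 12) = [10, 1, 4, 11, 3, 5, 6, 7, 8, 12, 2, 9, 0]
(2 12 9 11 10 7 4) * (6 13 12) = (2 6 13 12 9 11 10 7 4) = [0, 1, 6, 3, 2, 5, 13, 4, 8, 11, 7, 10, 9, 12]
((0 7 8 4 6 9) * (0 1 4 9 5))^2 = [8, 6, 2, 3, 5, 7, 0, 9, 1, 4] = (0 8 1 6)(4 5 7 9)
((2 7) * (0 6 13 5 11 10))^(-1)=(0 10 11 5 13 6)(2 7)=[10, 1, 7, 3, 4, 13, 0, 2, 8, 9, 11, 5, 12, 6]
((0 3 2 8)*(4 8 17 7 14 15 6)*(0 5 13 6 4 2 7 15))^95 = (0 14 7 3)(2 6 13 5 8 4 15 17) = [14, 1, 6, 0, 15, 8, 13, 3, 4, 9, 10, 11, 12, 5, 7, 17, 16, 2]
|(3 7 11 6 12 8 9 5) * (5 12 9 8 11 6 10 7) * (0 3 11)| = 9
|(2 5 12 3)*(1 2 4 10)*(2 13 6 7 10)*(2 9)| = 30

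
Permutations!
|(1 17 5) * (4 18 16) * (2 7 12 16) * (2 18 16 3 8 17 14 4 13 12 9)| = |(18)(1 14 4 16 13 12 3 8 17 5)(2 7 9)| = 30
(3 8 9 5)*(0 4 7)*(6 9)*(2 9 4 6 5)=(0 6 4 7)(2 9)(3 8 5)=[6, 1, 9, 8, 7, 3, 4, 0, 5, 2]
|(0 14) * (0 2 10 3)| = |(0 14 2 10 3)| = 5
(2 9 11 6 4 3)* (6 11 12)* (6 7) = (2 9 12 7 6 4 3) = [0, 1, 9, 2, 3, 5, 4, 6, 8, 12, 10, 11, 7]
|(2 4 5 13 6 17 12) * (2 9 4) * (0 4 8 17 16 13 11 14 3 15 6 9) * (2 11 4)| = 26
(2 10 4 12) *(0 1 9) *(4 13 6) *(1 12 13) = (0 12 2 10 1 9)(4 13 6) = [12, 9, 10, 3, 13, 5, 4, 7, 8, 0, 1, 11, 2, 6]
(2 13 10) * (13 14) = (2 14 13 10) = [0, 1, 14, 3, 4, 5, 6, 7, 8, 9, 2, 11, 12, 10, 13]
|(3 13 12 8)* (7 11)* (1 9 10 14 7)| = |(1 9 10 14 7 11)(3 13 12 8)| = 12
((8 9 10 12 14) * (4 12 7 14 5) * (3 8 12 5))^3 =(3 10 12 9 14 8 7)(4 5) =[0, 1, 2, 10, 5, 4, 6, 3, 7, 14, 12, 11, 9, 13, 8]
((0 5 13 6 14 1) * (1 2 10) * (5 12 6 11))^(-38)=(0 2 12 10 6 1 14)(5 13 11)=[2, 14, 12, 3, 4, 13, 1, 7, 8, 9, 6, 5, 10, 11, 0]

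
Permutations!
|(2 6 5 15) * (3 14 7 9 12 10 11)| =|(2 6 5 15)(3 14 7 9 12 10 11)| =28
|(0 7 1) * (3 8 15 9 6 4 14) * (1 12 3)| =11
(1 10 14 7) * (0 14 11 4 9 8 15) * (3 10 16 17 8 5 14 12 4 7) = [12, 16, 2, 10, 9, 14, 6, 1, 15, 5, 11, 7, 4, 13, 3, 0, 17, 8] = (0 12 4 9 5 14 3 10 11 7 1 16 17 8 15)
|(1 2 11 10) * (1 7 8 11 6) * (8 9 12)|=6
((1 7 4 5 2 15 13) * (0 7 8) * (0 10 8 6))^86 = (0 15 7 13 4 1 5 6 2) = [15, 5, 0, 3, 1, 6, 2, 13, 8, 9, 10, 11, 12, 4, 14, 7]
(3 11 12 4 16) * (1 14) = (1 14)(3 11 12 4 16) = [0, 14, 2, 11, 16, 5, 6, 7, 8, 9, 10, 12, 4, 13, 1, 15, 3]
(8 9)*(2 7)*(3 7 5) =(2 5 3 7)(8 9) =[0, 1, 5, 7, 4, 3, 6, 2, 9, 8]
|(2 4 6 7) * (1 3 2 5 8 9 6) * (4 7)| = |(1 3 2 7 5 8 9 6 4)| = 9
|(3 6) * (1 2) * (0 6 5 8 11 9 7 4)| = 18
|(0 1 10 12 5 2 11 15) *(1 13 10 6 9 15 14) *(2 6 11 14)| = |(0 13 10 12 5 6 9 15)(1 11 2 14)| = 8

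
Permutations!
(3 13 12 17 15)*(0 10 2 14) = [10, 1, 14, 13, 4, 5, 6, 7, 8, 9, 2, 11, 17, 12, 0, 3, 16, 15] = (0 10 2 14)(3 13 12 17 15)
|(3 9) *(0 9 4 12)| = 5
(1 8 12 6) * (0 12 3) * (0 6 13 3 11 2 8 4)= (0 12 13 3 6 1 4)(2 8 11)= [12, 4, 8, 6, 0, 5, 1, 7, 11, 9, 10, 2, 13, 3]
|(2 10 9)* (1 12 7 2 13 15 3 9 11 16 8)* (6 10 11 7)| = |(1 12 6 10 7 2 11 16 8)(3 9 13 15)| = 36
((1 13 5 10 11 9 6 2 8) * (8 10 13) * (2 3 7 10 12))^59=[0, 8, 12, 6, 4, 13, 9, 3, 1, 11, 7, 10, 2, 5]=(1 8)(2 12)(3 6 9 11 10 7)(5 13)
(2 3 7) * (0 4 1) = (0 4 1)(2 3 7) = [4, 0, 3, 7, 1, 5, 6, 2]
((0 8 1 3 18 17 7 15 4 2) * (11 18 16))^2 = (0 1 16 18 7 4)(2 8 3 11 17 15) = [1, 16, 8, 11, 0, 5, 6, 4, 3, 9, 10, 17, 12, 13, 14, 2, 18, 15, 7]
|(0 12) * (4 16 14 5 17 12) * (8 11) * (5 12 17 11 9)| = |(17)(0 4 16 14 12)(5 11 8 9)| = 20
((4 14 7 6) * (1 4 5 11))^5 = [0, 5, 2, 3, 11, 7, 14, 4, 8, 9, 10, 6, 12, 13, 1] = (1 5 7 4 11 6 14)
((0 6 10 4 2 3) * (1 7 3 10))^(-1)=(0 3 7 1 6)(2 4 10)=[3, 6, 4, 7, 10, 5, 0, 1, 8, 9, 2]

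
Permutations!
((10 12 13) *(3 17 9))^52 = (3 17 9)(10 12 13) = [0, 1, 2, 17, 4, 5, 6, 7, 8, 3, 12, 11, 13, 10, 14, 15, 16, 9]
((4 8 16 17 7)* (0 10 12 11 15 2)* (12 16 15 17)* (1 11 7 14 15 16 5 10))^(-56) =[0, 1, 2, 3, 7, 5, 6, 12, 4, 9, 10, 11, 16, 13, 14, 15, 8, 17] =(17)(4 7 12 16 8)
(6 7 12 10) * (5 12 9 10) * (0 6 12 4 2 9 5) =(0 6 7 5 4 2 9 10 12) =[6, 1, 9, 3, 2, 4, 7, 5, 8, 10, 12, 11, 0]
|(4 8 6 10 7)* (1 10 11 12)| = |(1 10 7 4 8 6 11 12)| = 8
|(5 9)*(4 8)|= 2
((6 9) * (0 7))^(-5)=(0 7)(6 9)=[7, 1, 2, 3, 4, 5, 9, 0, 8, 6]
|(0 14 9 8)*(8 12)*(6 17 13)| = |(0 14 9 12 8)(6 17 13)| = 15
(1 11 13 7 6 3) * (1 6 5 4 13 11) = [0, 1, 2, 6, 13, 4, 3, 5, 8, 9, 10, 11, 12, 7] = (3 6)(4 13 7 5)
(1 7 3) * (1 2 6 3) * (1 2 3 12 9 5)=[0, 7, 6, 3, 4, 1, 12, 2, 8, 5, 10, 11, 9]=(1 7 2 6 12 9 5)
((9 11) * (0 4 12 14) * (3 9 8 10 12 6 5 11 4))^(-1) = [14, 1, 2, 0, 9, 6, 4, 7, 11, 3, 8, 5, 10, 13, 12] = (0 14 12 10 8 11 5 6 4 9 3)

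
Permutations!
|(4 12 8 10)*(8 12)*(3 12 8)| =|(3 12 8 10 4)| =5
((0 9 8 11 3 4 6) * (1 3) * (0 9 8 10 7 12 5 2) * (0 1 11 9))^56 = (0 1 7)(2 10 6)(3 12 8)(4 5 9) = [1, 7, 10, 12, 5, 9, 2, 0, 3, 4, 6, 11, 8]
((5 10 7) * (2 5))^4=(10)=[0, 1, 2, 3, 4, 5, 6, 7, 8, 9, 10]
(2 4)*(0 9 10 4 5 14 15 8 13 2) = (0 9 10 4)(2 5 14 15 8 13) = [9, 1, 5, 3, 0, 14, 6, 7, 13, 10, 4, 11, 12, 2, 15, 8]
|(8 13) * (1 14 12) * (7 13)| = |(1 14 12)(7 13 8)| = 3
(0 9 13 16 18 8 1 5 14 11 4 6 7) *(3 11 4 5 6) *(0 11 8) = (0 9 13 16 18)(1 6 7 11 5 14 4 3 8) = [9, 6, 2, 8, 3, 14, 7, 11, 1, 13, 10, 5, 12, 16, 4, 15, 18, 17, 0]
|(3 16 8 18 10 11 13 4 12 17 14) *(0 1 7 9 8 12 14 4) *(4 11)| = |(0 1 7 9 8 18 10 4 14 3 16 12 17 11 13)| = 15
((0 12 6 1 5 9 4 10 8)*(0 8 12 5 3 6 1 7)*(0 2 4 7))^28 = [10, 7, 6, 2, 0, 12, 4, 3, 8, 1, 5, 11, 9] = (0 10 5 12 9 1 7 3 2 6 4)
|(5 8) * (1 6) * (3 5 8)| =|(8)(1 6)(3 5)| =2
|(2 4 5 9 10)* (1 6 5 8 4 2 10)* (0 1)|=10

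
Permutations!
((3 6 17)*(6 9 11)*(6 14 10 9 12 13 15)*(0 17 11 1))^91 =(0 11 3 10 13 1 6 17 14 12 9 15) =[11, 6, 2, 10, 4, 5, 17, 7, 8, 15, 13, 3, 9, 1, 12, 0, 16, 14]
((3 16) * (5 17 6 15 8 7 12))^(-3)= (3 16)(5 8 17 7 6 12 15)= [0, 1, 2, 16, 4, 8, 12, 6, 17, 9, 10, 11, 15, 13, 14, 5, 3, 7]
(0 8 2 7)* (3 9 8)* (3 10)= (0 10 3 9 8 2 7)= [10, 1, 7, 9, 4, 5, 6, 0, 2, 8, 3]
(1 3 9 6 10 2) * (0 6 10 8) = (0 6 8)(1 3 9 10 2) = [6, 3, 1, 9, 4, 5, 8, 7, 0, 10, 2]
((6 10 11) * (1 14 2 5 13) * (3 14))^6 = [0, 1, 2, 3, 4, 5, 6, 7, 8, 9, 10, 11, 12, 13, 14] = (14)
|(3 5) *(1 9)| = |(1 9)(3 5)| = 2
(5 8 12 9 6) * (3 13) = [0, 1, 2, 13, 4, 8, 5, 7, 12, 6, 10, 11, 9, 3] = (3 13)(5 8 12 9 6)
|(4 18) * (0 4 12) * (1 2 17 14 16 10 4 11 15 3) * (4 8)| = |(0 11 15 3 1 2 17 14 16 10 8 4 18 12)| = 14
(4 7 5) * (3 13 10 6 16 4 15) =(3 13 10 6 16 4 7 5 15) =[0, 1, 2, 13, 7, 15, 16, 5, 8, 9, 6, 11, 12, 10, 14, 3, 4]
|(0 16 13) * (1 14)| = |(0 16 13)(1 14)| = 6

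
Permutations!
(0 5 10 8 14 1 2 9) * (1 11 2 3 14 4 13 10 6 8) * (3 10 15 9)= (0 5 6 8 4 13 15 9)(1 10)(2 3 14 11)= [5, 10, 3, 14, 13, 6, 8, 7, 4, 0, 1, 2, 12, 15, 11, 9]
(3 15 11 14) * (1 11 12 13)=(1 11 14 3 15 12 13)=[0, 11, 2, 15, 4, 5, 6, 7, 8, 9, 10, 14, 13, 1, 3, 12]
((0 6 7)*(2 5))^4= (0 6 7)= [6, 1, 2, 3, 4, 5, 7, 0]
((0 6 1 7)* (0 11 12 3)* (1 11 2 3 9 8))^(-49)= [6, 7, 3, 0, 4, 5, 11, 2, 1, 8, 10, 12, 9]= (0 6 11 12 9 8 1 7 2 3)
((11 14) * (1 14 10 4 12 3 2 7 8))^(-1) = (1 8 7 2 3 12 4 10 11 14) = [0, 8, 3, 12, 10, 5, 6, 2, 7, 9, 11, 14, 4, 13, 1]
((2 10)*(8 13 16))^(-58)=(8 16 13)=[0, 1, 2, 3, 4, 5, 6, 7, 16, 9, 10, 11, 12, 8, 14, 15, 13]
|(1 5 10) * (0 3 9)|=3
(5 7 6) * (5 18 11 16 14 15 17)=[0, 1, 2, 3, 4, 7, 18, 6, 8, 9, 10, 16, 12, 13, 15, 17, 14, 5, 11]=(5 7 6 18 11 16 14 15 17)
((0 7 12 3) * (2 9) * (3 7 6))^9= [0, 1, 9, 3, 4, 5, 6, 12, 8, 2, 10, 11, 7]= (2 9)(7 12)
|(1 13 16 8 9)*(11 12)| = 10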